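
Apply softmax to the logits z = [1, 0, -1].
p = [0.6652, 0.2447, 0.09]

exp(z) = [2.718, 1, 0.3679]
Sum = 4.086
p = [0.6652, 0.2447, 0.09]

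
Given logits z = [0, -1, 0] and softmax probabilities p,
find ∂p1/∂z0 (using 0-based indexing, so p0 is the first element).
∂p1/∂z0 = -0.06561

p = softmax(z) = [0.4223, 0.1554, 0.4223]
p1 = 0.1554, p0 = 0.4223

∂p1/∂z0 = -p1 × p0 = -0.1554 × 0.4223 = -0.06561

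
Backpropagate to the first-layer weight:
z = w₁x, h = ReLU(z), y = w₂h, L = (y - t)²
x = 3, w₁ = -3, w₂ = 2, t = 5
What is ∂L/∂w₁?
∂L/∂w₁ = 0

Forward pass:
z = w₁x = -3×3 = -9
h = ReLU(-9) = 0
y = w₂h = 2×0 = 0

Backward pass:
∂L/∂y = 2(y - t) = 2(0 - 5) = -10
∂y/∂h = w₂ = 2
∂h/∂z = 0 (ReLU derivative)
∂z/∂w₁ = x = 3

∂L/∂w₁ = -10 × 2 × 0 × 3 = 0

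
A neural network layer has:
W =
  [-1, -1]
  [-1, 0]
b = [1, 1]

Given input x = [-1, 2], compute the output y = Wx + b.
y = [0, 2]

Wx = [-1×-1 + -1×2, -1×-1 + 0×2]
   = [-1, 1]
y = Wx + b = [-1 + 1, 1 + 1] = [0, 2]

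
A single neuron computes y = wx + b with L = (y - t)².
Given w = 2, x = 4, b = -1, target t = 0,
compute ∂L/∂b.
∂L/∂b = 14

y = wx + b = (2)(4) + -1 = 7
∂L/∂y = 2(y - t) = 2(7 - 0) = 14
∂y/∂b = 1
∂L/∂b = ∂L/∂y · ∂y/∂b = 14 × 1 = 14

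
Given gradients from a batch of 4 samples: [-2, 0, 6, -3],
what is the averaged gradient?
Average gradient = 0.25

Average = (1/4)(-2 + 0 + 6 + -3) = 1/4 = 0.25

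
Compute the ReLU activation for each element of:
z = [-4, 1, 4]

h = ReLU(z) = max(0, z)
h = [0, 1, 4]

ReLU applied element-wise: max(0,-4)=0, max(0,1)=1, max(0,4)=4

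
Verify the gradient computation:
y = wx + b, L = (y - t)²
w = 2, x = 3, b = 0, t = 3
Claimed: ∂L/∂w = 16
Incorrect

y = (2)(3) + 0 = 6
∂L/∂y = 2(y - t) = 2(6 - 3) = 6
∂y/∂w = x = 3
∂L/∂w = 6 × 3 = 18

Claimed value: 16
Incorrect: The correct gradient is 18.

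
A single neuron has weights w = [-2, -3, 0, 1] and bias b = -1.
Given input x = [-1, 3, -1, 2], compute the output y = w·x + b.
y = -6

y = (-2)(-1) + (-3)(3) + (0)(-1) + (1)(2) + -1 = -6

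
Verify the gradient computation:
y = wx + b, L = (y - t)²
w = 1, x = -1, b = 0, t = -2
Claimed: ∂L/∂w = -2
Correct

y = (1)(-1) + 0 = -1
∂L/∂y = 2(y - t) = 2(-1 - -2) = 2
∂y/∂w = x = -1
∂L/∂w = 2 × -1 = -2

Claimed value: -2
Correct: The correct gradient is -2.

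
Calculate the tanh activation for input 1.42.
0.8896

tanh(1.42) = (e^(1.42) - e^(-1.42))/(e^(1.42) + e^(-1.42)) = 0.8896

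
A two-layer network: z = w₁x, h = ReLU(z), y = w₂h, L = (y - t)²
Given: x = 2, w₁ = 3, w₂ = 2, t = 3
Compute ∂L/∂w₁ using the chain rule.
∂L/∂w₁ = 72

Forward pass:
z = w₁x = 3×2 = 6
h = ReLU(6) = 6
y = w₂h = 2×6 = 12

Backward pass:
∂L/∂y = 2(y - t) = 2(12 - 3) = 18
∂y/∂h = w₂ = 2
∂h/∂z = 1 (ReLU derivative)
∂z/∂w₁ = x = 2

∂L/∂w₁ = 18 × 2 × 1 × 2 = 72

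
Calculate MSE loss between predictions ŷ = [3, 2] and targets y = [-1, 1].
MSE = 8.5

MSE = (1/2)((3--1)² + (2-1)²) = (1/2)(16 + 1) = 8.5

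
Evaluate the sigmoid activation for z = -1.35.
0.2059

sigmoid(-1.35) = 1/(1 + e^(1.35)) = 1/(1 + 3.857) = 0.2059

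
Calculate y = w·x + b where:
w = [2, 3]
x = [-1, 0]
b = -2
y = -4

y = (2)(-1) + (3)(0) + -2 = -4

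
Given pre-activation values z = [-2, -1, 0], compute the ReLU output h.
h = [0, 0, 0]

ReLU applied element-wise: max(0,-2)=0, max(0,-1)=0, max(0,0)=0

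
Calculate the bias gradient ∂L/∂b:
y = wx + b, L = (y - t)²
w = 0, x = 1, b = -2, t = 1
∂L/∂b = -6

y = wx + b = (0)(1) + -2 = -2
∂L/∂y = 2(y - t) = 2(-2 - 1) = -6
∂y/∂b = 1
∂L/∂b = ∂L/∂y · ∂y/∂b = -6 × 1 = -6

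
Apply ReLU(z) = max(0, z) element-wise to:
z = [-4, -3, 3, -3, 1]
h = [0, 0, 3, 0, 1]

ReLU applied element-wise: max(0,-4)=0, max(0,-3)=0, max(0,3)=3, max(0,-3)=0, max(0,1)=1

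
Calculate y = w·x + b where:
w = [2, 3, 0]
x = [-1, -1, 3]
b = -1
y = -6

y = (2)(-1) + (3)(-1) + (0)(3) + -1 = -6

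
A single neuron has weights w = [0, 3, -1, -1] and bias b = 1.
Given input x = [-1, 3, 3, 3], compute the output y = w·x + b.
y = 4

y = (0)(-1) + (3)(3) + (-1)(3) + (-1)(3) + 1 = 4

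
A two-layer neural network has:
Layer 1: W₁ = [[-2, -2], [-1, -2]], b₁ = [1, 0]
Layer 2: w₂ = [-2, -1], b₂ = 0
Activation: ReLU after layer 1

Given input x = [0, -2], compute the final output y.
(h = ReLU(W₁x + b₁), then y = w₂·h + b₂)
y = -14

Layer 1 pre-activation: z₁ = [5, 4]
After ReLU: h = [5, 4]
Layer 2 output: y = -2×5 + -1×4 + 0 = -14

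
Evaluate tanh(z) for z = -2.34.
-0.9816

tanh(-2.34) = (e^(-2.34) - e^(2.34))/(e^(-2.34) + e^(2.34)) = -0.9816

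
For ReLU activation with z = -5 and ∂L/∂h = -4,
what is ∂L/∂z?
∂L/∂z = 0

h = ReLU(-5) = 0
Since z < 0: ∂h/∂z = 0
∂L/∂z = ∂L/∂h · ∂h/∂z = -4 × 0 = 0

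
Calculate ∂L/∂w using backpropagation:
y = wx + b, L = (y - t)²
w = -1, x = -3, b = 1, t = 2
∂L/∂w = -12

y = wx + b = (-1)(-3) + 1 = 4
∂L/∂y = 2(y - t) = 2(4 - 2) = 4
∂y/∂w = x = -3
∂L/∂w = ∂L/∂y · ∂y/∂w = 4 × -3 = -12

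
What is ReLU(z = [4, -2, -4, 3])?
h = [4, 0, 0, 3]

ReLU applied element-wise: max(0,4)=4, max(0,-2)=0, max(0,-4)=0, max(0,3)=3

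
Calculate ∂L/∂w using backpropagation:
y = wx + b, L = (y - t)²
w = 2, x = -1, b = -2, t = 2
∂L/∂w = 12

y = wx + b = (2)(-1) + -2 = -4
∂L/∂y = 2(y - t) = 2(-4 - 2) = -12
∂y/∂w = x = -1
∂L/∂w = ∂L/∂y · ∂y/∂w = -12 × -1 = 12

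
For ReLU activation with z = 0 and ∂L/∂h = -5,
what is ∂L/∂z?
∂L/∂z = 0

h = ReLU(0) = 0
At z = 0: ∂h/∂z = 0 (by convention)
∂L/∂z = ∂L/∂h · ∂h/∂z = -5 × 0 = 0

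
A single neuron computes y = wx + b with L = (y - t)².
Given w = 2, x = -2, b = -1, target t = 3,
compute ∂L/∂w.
∂L/∂w = 32

y = wx + b = (2)(-2) + -1 = -5
∂L/∂y = 2(y - t) = 2(-5 - 3) = -16
∂y/∂w = x = -2
∂L/∂w = ∂L/∂y · ∂y/∂w = -16 × -2 = 32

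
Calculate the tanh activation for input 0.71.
0.6107

tanh(0.71) = (e^(0.71) - e^(-0.71))/(e^(0.71) + e^(-0.71)) = 0.6107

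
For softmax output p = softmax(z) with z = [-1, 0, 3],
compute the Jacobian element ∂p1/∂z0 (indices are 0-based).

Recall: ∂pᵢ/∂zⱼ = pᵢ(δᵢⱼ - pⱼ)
∂p1/∂z0 = -0.0007993

p = softmax(z) = [0.01715, 0.04661, 0.9362]
p1 = 0.04661, p0 = 0.01715

∂p1/∂z0 = -p1 × p0 = -0.04661 × 0.01715 = -0.0007993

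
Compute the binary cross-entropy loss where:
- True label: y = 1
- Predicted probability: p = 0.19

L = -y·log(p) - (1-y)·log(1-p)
L = 1.661

L = -1·log(0.19) - 0·log(0.81) = -log(0.19) = 1.661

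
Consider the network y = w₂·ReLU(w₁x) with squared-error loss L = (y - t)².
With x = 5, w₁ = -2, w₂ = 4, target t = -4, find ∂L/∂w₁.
∂L/∂w₁ = 0

Forward pass:
z = w₁x = -2×5 = -10
h = ReLU(-10) = 0
y = w₂h = 4×0 = 0

Backward pass:
∂L/∂y = 2(y - t) = 2(0 - -4) = 8
∂y/∂h = w₂ = 4
∂h/∂z = 0 (ReLU derivative)
∂z/∂w₁ = x = 5

∂L/∂w₁ = 8 × 4 × 0 × 5 = 0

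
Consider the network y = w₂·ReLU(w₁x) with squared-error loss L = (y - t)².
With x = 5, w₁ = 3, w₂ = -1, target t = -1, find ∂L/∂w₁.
∂L/∂w₁ = 140

Forward pass:
z = w₁x = 3×5 = 15
h = ReLU(15) = 15
y = w₂h = -1×15 = -15

Backward pass:
∂L/∂y = 2(y - t) = 2(-15 - -1) = -28
∂y/∂h = w₂ = -1
∂h/∂z = 1 (ReLU derivative)
∂z/∂w₁ = x = 5

∂L/∂w₁ = -28 × -1 × 1 × 5 = 140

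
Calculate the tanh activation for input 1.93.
0.9587

tanh(1.93) = (e^(1.93) - e^(-1.93))/(e^(1.93) + e^(-1.93)) = 0.9587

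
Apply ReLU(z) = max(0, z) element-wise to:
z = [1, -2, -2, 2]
h = [1, 0, 0, 2]

ReLU applied element-wise: max(0,1)=1, max(0,-2)=0, max(0,-2)=0, max(0,2)=2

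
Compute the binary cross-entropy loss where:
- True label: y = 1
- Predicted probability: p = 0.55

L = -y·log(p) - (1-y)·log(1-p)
L = 0.5978

L = -1·log(0.55) - 0·log(0.45) = -log(0.55) = 0.5978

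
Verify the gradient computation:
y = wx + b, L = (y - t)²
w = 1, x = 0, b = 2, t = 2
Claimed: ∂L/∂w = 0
Correct

y = (1)(0) + 2 = 2
∂L/∂y = 2(y - t) = 2(2 - 2) = 0
∂y/∂w = x = 0
∂L/∂w = 0 × 0 = 0

Claimed value: 0
Correct: The correct gradient is 0.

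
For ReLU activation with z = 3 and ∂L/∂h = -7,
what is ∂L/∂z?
∂L/∂z = -7

h = ReLU(3) = 3
Since z > 0: ∂h/∂z = 1
∂L/∂z = ∂L/∂h · ∂h/∂z = -7 × 1 = -7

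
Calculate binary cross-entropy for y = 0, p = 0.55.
L = 0.7985

L = -0·log(0.55) - 1·log(0.45) = -log(0.45) = 0.7985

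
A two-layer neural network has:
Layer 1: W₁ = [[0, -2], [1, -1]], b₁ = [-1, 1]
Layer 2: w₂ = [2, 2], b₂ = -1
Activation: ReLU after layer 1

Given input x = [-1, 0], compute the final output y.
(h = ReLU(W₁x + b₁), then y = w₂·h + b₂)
y = -1

Layer 1 pre-activation: z₁ = [-1, 0]
After ReLU: h = [0, 0]
Layer 2 output: y = 2×0 + 2×0 + -1 = -1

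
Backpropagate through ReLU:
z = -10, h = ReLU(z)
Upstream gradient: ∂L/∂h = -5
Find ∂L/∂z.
∂L/∂z = 0

h = ReLU(-10) = 0
Since z < 0: ∂h/∂z = 0
∂L/∂z = ∂L/∂h · ∂h/∂z = -5 × 0 = 0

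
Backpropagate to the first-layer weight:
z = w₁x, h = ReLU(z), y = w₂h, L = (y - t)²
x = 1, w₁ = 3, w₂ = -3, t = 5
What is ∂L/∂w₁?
∂L/∂w₁ = 84

Forward pass:
z = w₁x = 3×1 = 3
h = ReLU(3) = 3
y = w₂h = -3×3 = -9

Backward pass:
∂L/∂y = 2(y - t) = 2(-9 - 5) = -28
∂y/∂h = w₂ = -3
∂h/∂z = 1 (ReLU derivative)
∂z/∂w₁ = x = 1

∂L/∂w₁ = -28 × -3 × 1 × 1 = 84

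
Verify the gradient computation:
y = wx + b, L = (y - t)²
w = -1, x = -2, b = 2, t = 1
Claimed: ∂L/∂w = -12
Correct

y = (-1)(-2) + 2 = 4
∂L/∂y = 2(y - t) = 2(4 - 1) = 6
∂y/∂w = x = -2
∂L/∂w = 6 × -2 = -12

Claimed value: -12
Correct: The correct gradient is -12.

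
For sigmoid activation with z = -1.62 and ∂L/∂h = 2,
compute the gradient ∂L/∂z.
∂L/∂z = 0.2758

σ(-1.62) = 0.1652
σ'(-1.62) = σ(-1.62)(1 - σ(-1.62)) = 0.1652 × 0.8348 = 0.1379
∂L/∂z = ∂L/∂h · σ'(z) = 2 × 0.1379 = 0.2758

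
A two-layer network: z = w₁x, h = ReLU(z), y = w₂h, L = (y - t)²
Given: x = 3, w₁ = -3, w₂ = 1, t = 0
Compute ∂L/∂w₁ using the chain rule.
∂L/∂w₁ = 0

Forward pass:
z = w₁x = -3×3 = -9
h = ReLU(-9) = 0
y = w₂h = 1×0 = 0

Backward pass:
∂L/∂y = 2(y - t) = 2(0 - 0) = 0
∂y/∂h = w₂ = 1
∂h/∂z = 0 (ReLU derivative)
∂z/∂w₁ = x = 3

∂L/∂w₁ = 0 × 1 × 0 × 3 = 0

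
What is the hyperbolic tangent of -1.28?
-0.8565

tanh(-1.28) = (e^(-1.28) - e^(1.28))/(e^(-1.28) + e^(1.28)) = -0.8565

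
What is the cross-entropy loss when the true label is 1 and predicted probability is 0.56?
L = 0.5798

L = -1·log(0.56) - 0·log(0.44) = -log(0.56) = 0.5798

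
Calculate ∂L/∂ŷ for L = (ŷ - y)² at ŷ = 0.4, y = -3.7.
∂L/∂ŷ = 8.2

∂L/∂ŷ = 2(ŷ - y) = 2(0.4 - -3.7) = 2(4.1) = 8.2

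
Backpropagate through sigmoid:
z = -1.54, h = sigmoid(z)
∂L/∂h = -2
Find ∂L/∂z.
∂L/∂z = -0.2907

σ(-1.54) = 0.1765
σ'(-1.54) = σ(-1.54)(1 - σ(-1.54)) = 0.1765 × 0.8235 = 0.1454
∂L/∂z = ∂L/∂h · σ'(z) = -2 × 0.1454 = -0.2907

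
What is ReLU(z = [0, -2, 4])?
h = [0, 0, 4]

ReLU applied element-wise: max(0,0)=0, max(0,-2)=0, max(0,4)=4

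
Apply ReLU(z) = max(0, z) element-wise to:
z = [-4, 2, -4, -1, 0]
h = [0, 2, 0, 0, 0]

ReLU applied element-wise: max(0,-4)=0, max(0,2)=2, max(0,-4)=0, max(0,-1)=0, max(0,0)=0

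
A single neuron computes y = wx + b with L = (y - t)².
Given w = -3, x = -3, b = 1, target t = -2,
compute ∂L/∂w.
∂L/∂w = -72

y = wx + b = (-3)(-3) + 1 = 10
∂L/∂y = 2(y - t) = 2(10 - -2) = 24
∂y/∂w = x = -3
∂L/∂w = ∂L/∂y · ∂y/∂w = 24 × -3 = -72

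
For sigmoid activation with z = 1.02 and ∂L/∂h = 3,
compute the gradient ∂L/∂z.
∂L/∂z = 0.5844

σ(1.02) = 0.735
σ'(1.02) = σ(1.02)(1 - σ(1.02)) = 0.735 × 0.265 = 0.1948
∂L/∂z = ∂L/∂h · σ'(z) = 3 × 0.1948 = 0.5844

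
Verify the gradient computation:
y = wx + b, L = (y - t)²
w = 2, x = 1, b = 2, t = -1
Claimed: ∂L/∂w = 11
Incorrect

y = (2)(1) + 2 = 4
∂L/∂y = 2(y - t) = 2(4 - -1) = 10
∂y/∂w = x = 1
∂L/∂w = 10 × 1 = 10

Claimed value: 11
Incorrect: The correct gradient is 10.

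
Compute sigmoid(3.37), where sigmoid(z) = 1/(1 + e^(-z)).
0.9668

sigmoid(3.37) = 1/(1 + e^(-3.37)) = 1/(1 + 0.03439) = 0.9668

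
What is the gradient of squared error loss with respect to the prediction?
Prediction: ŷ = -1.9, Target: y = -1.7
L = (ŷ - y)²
∂L/∂ŷ = -0.4

∂L/∂ŷ = 2(ŷ - y) = 2(-1.9 - -1.7) = 2(-0.2) = -0.4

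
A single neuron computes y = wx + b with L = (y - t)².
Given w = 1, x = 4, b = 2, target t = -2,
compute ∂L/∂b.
∂L/∂b = 16

y = wx + b = (1)(4) + 2 = 6
∂L/∂y = 2(y - t) = 2(6 - -2) = 16
∂y/∂b = 1
∂L/∂b = ∂L/∂y · ∂y/∂b = 16 × 1 = 16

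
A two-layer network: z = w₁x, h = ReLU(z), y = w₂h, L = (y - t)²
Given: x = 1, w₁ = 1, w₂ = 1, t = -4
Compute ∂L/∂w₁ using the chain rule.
∂L/∂w₁ = 10

Forward pass:
z = w₁x = 1×1 = 1
h = ReLU(1) = 1
y = w₂h = 1×1 = 1

Backward pass:
∂L/∂y = 2(y - t) = 2(1 - -4) = 10
∂y/∂h = w₂ = 1
∂h/∂z = 1 (ReLU derivative)
∂z/∂w₁ = x = 1

∂L/∂w₁ = 10 × 1 × 1 × 1 = 10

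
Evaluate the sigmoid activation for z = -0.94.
0.2809

sigmoid(-0.94) = 1/(1 + e^(0.94)) = 1/(1 + 2.56) = 0.2809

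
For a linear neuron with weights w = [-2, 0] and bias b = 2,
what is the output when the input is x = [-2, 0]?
y = 6

y = (-2)(-2) + (0)(0) + 2 = 6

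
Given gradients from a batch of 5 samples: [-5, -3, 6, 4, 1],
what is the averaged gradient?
Average gradient = 0.6

Average = (1/5)(-5 + -3 + 6 + 4 + 1) = 3/5 = 0.6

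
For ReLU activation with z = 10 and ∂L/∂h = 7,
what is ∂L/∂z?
∂L/∂z = 7

h = ReLU(10) = 10
Since z > 0: ∂h/∂z = 1
∂L/∂z = ∂L/∂h · ∂h/∂z = 7 × 1 = 7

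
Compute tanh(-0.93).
-0.7306

tanh(-0.93) = (e^(-0.93) - e^(0.93))/(e^(-0.93) + e^(0.93)) = -0.7306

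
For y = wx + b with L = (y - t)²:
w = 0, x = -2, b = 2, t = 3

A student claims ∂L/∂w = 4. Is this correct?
Correct

y = (0)(-2) + 2 = 2
∂L/∂y = 2(y - t) = 2(2 - 3) = -2
∂y/∂w = x = -2
∂L/∂w = -2 × -2 = 4

Claimed value: 4
Correct: The correct gradient is 4.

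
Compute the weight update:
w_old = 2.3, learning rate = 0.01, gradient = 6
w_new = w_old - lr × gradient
w_new = 2.24

w_new = w - η·∂L/∂w = 2.3 - 0.01×(6) = 2.3 - (0.06) = 2.24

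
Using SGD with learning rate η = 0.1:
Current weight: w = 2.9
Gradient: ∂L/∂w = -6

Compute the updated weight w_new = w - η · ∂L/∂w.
w_new = 3.5

w_new = w - η·∂L/∂w = 2.9 - 0.1×(-6) = 2.9 - (-0.6) = 3.5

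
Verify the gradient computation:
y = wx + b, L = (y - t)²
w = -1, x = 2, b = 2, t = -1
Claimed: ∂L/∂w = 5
Incorrect

y = (-1)(2) + 2 = 0
∂L/∂y = 2(y - t) = 2(0 - -1) = 2
∂y/∂w = x = 2
∂L/∂w = 2 × 2 = 4

Claimed value: 5
Incorrect: The correct gradient is 4.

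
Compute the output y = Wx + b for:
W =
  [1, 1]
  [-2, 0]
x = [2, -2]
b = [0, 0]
y = [0, -4]

Wx = [1×2 + 1×-2, -2×2 + 0×-2]
   = [0, -4]
y = Wx + b = [0 + 0, -4 + 0] = [0, -4]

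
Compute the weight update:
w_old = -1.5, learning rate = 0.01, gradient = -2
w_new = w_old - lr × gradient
w_new = -1.48

w_new = w - η·∂L/∂w = -1.5 - 0.01×(-2) = -1.5 - (-0.02) = -1.48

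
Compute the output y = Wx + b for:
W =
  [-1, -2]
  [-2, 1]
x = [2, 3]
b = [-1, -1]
y = [-9, -2]

Wx = [-1×2 + -2×3, -2×2 + 1×3]
   = [-8, -1]
y = Wx + b = [-8 + -1, -1 + -1] = [-9, -2]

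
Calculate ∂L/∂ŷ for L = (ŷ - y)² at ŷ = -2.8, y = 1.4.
∂L/∂ŷ = -8.4

∂L/∂ŷ = 2(ŷ - y) = 2(-2.8 - 1.4) = 2(-4.2) = -8.4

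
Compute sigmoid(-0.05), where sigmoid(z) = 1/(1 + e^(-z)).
0.4875

sigmoid(-0.05) = 1/(1 + e^(0.05)) = 1/(1 + 1.051) = 0.4875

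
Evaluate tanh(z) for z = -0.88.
-0.7064

tanh(-0.88) = (e^(-0.88) - e^(0.88))/(e^(-0.88) + e^(0.88)) = -0.7064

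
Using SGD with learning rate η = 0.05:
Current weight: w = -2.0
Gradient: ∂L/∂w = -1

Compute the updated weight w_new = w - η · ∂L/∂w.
w_new = -1.95

w_new = w - η·∂L/∂w = -2.0 - 0.05×(-1) = -2.0 - (-0.05) = -1.95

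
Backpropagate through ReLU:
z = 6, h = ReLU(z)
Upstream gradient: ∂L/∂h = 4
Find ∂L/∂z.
∂L/∂z = 4

h = ReLU(6) = 6
Since z > 0: ∂h/∂z = 1
∂L/∂z = ∂L/∂h · ∂h/∂z = 4 × 1 = 4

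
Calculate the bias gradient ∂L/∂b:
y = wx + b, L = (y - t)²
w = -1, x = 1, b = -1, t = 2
∂L/∂b = -8

y = wx + b = (-1)(1) + -1 = -2
∂L/∂y = 2(y - t) = 2(-2 - 2) = -8
∂y/∂b = 1
∂L/∂b = ∂L/∂y · ∂y/∂b = -8 × 1 = -8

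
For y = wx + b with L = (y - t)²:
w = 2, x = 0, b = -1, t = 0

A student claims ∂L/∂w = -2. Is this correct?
Incorrect

y = (2)(0) + -1 = -1
∂L/∂y = 2(y - t) = 2(-1 - 0) = -2
∂y/∂w = x = 0
∂L/∂w = -2 × 0 = 0

Claimed value: -2
Incorrect: The correct gradient is 0.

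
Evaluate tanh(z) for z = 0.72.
0.6169

tanh(0.72) = (e^(0.72) - e^(-0.72))/(e^(0.72) + e^(-0.72)) = 0.6169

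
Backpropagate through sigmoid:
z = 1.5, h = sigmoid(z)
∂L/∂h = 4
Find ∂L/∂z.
∂L/∂z = 0.5966

σ(1.5) = 0.8176
σ'(1.5) = σ(1.5)(1 - σ(1.5)) = 0.8176 × 0.1824 = 0.1491
∂L/∂z = ∂L/∂h · σ'(z) = 4 × 0.1491 = 0.5966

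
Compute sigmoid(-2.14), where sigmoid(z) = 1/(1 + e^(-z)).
0.1053

sigmoid(-2.14) = 1/(1 + e^(2.14)) = 1/(1 + 8.499) = 0.1053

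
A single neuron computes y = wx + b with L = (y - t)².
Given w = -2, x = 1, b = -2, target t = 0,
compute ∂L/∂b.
∂L/∂b = -8

y = wx + b = (-2)(1) + -2 = -4
∂L/∂y = 2(y - t) = 2(-4 - 0) = -8
∂y/∂b = 1
∂L/∂b = ∂L/∂y · ∂y/∂b = -8 × 1 = -8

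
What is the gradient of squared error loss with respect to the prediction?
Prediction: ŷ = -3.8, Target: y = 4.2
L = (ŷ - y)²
∂L/∂ŷ = -16.0

∂L/∂ŷ = 2(ŷ - y) = 2(-3.8 - 4.2) = 2(-8.0) = -16.0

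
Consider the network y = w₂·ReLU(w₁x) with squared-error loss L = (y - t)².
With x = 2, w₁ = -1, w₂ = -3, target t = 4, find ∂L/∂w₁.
∂L/∂w₁ = 0

Forward pass:
z = w₁x = -1×2 = -2
h = ReLU(-2) = 0
y = w₂h = -3×0 = 0

Backward pass:
∂L/∂y = 2(y - t) = 2(0 - 4) = -8
∂y/∂h = w₂ = -3
∂h/∂z = 0 (ReLU derivative)
∂z/∂w₁ = x = 2

∂L/∂w₁ = -8 × -3 × 0 × 2 = 0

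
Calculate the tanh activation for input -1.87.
-0.9536

tanh(-1.87) = (e^(-1.87) - e^(1.87))/(e^(-1.87) + e^(1.87)) = -0.9536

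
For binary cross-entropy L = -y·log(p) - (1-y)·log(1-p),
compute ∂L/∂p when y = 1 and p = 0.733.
∂L/∂p = -1.364

∂L/∂p = -y/p + (1-y)/(1-p) = -1/0.733 + 0 = -1.364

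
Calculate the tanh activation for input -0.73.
-0.6231

tanh(-0.73) = (e^(-0.73) - e^(0.73))/(e^(-0.73) + e^(0.73)) = -0.6231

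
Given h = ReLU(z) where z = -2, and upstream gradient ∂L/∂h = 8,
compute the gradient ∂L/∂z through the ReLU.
∂L/∂z = 0

h = ReLU(-2) = 0
Since z < 0: ∂h/∂z = 0
∂L/∂z = ∂L/∂h · ∂h/∂z = 8 × 0 = 0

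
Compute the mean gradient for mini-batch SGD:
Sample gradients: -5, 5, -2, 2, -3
Average gradient = -0.6

Average = (1/5)(-5 + 5 + -2 + 2 + -3) = -3/5 = -0.6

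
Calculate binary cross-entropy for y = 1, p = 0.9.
L = 0.1054

L = -1·log(0.9) - 0·log(0.1) = -log(0.9) = 0.1054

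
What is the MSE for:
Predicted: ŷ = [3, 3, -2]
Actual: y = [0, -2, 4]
MSE = 23.33

MSE = (1/3)((3-0)² + (3--2)² + (-2-4)²) = (1/3)(9 + 25 + 36) = 23.33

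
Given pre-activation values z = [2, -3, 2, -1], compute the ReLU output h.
h = [2, 0, 2, 0]

ReLU applied element-wise: max(0,2)=2, max(0,-3)=0, max(0,2)=2, max(0,-1)=0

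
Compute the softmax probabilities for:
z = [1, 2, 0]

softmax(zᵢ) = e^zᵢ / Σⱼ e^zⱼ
p = [0.2447, 0.6652, 0.09]

exp(z) = [2.718, 7.389, 1]
Sum = 11.11
p = [0.2447, 0.6652, 0.09]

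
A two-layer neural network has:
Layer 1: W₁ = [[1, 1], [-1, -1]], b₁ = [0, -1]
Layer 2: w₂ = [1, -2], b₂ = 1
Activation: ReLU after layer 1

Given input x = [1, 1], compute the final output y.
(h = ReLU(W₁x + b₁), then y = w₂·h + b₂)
y = 3

Layer 1 pre-activation: z₁ = [2, -3]
After ReLU: h = [2, 0]
Layer 2 output: y = 1×2 + -2×0 + 1 = 3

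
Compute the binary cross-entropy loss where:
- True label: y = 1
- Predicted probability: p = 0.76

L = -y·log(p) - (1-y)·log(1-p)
L = 0.2744

L = -1·log(0.76) - 0·log(0.24) = -log(0.76) = 0.2744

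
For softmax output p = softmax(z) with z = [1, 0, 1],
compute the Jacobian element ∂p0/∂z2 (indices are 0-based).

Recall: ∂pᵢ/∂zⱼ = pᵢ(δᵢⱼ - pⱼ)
∂p0/∂z2 = -0.1784

p = softmax(z) = [0.4223, 0.1554, 0.4223]
p0 = 0.4223, p2 = 0.4223

∂p0/∂z2 = -p0 × p2 = -0.4223 × 0.4223 = -0.1784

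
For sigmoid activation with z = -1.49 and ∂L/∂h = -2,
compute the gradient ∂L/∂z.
∂L/∂z = -0.3002

σ(-1.49) = 0.1839
σ'(-1.49) = σ(-1.49)(1 - σ(-1.49)) = 0.1839 × 0.8161 = 0.1501
∂L/∂z = ∂L/∂h · σ'(z) = -2 × 0.1501 = -0.3002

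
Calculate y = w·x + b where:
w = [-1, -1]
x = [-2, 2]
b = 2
y = 2

y = (-1)(-2) + (-1)(2) + 2 = 2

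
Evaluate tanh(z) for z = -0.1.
-0.09967

tanh(-0.1) = (e^(-0.1) - e^(0.1))/(e^(-0.1) + e^(0.1)) = -0.09967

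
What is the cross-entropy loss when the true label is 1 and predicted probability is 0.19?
L = 1.661

L = -1·log(0.19) - 0·log(0.81) = -log(0.19) = 1.661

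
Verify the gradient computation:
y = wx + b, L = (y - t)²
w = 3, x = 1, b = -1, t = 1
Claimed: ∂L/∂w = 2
Correct

y = (3)(1) + -1 = 2
∂L/∂y = 2(y - t) = 2(2 - 1) = 2
∂y/∂w = x = 1
∂L/∂w = 2 × 1 = 2

Claimed value: 2
Correct: The correct gradient is 2.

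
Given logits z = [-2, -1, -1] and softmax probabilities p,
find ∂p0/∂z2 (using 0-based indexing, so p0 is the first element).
∂p0/∂z2 = -0.06561

p = softmax(z) = [0.1554, 0.4223, 0.4223]
p0 = 0.1554, p2 = 0.4223

∂p0/∂z2 = -p0 × p2 = -0.1554 × 0.4223 = -0.06561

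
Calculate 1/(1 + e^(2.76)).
0.05952

sigmoid(-2.76) = 1/(1 + e^(2.76)) = 1/(1 + 15.8) = 0.05952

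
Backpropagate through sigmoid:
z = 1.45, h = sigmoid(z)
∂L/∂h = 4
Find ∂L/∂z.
∂L/∂z = 0.6156

σ(1.45) = 0.81
σ'(1.45) = σ(1.45)(1 - σ(1.45)) = 0.81 × 0.19 = 0.1539
∂L/∂z = ∂L/∂h · σ'(z) = 4 × 0.1539 = 0.6156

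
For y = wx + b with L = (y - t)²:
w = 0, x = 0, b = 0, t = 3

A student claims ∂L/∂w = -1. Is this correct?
Incorrect

y = (0)(0) + 0 = 0
∂L/∂y = 2(y - t) = 2(0 - 3) = -6
∂y/∂w = x = 0
∂L/∂w = -6 × 0 = 0

Claimed value: -1
Incorrect: The correct gradient is 0.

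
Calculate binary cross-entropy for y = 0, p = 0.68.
L = 1.139

L = -0·log(0.68) - 1·log(0.32) = -log(0.32) = 1.139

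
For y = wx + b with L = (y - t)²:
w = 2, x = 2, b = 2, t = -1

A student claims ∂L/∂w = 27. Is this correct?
Incorrect

y = (2)(2) + 2 = 6
∂L/∂y = 2(y - t) = 2(6 - -1) = 14
∂y/∂w = x = 2
∂L/∂w = 14 × 2 = 28

Claimed value: 27
Incorrect: The correct gradient is 28.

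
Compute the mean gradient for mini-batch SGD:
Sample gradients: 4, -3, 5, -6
Average gradient = 0

Average = (1/4)(4 + -3 + 5 + -6) = 0/4 = 0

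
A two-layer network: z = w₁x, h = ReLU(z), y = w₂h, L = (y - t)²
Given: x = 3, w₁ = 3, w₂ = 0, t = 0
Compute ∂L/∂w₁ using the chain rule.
∂L/∂w₁ = 0

Forward pass:
z = w₁x = 3×3 = 9
h = ReLU(9) = 9
y = w₂h = 0×9 = 0

Backward pass:
∂L/∂y = 2(y - t) = 2(0 - 0) = 0
∂y/∂h = w₂ = 0
∂h/∂z = 1 (ReLU derivative)
∂z/∂w₁ = x = 3

∂L/∂w₁ = 0 × 0 × 1 × 3 = 0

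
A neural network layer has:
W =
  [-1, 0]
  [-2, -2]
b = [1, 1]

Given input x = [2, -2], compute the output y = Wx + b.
y = [-1, 1]

Wx = [-1×2 + 0×-2, -2×2 + -2×-2]
   = [-2, 0]
y = Wx + b = [-2 + 1, 0 + 1] = [-1, 1]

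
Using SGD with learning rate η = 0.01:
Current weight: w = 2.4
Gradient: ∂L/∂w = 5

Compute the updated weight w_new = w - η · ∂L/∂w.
w_new = 2.35

w_new = w - η·∂L/∂w = 2.4 - 0.01×(5) = 2.4 - (0.05) = 2.35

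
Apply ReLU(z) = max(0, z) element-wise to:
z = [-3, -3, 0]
h = [0, 0, 0]

ReLU applied element-wise: max(0,-3)=0, max(0,-3)=0, max(0,0)=0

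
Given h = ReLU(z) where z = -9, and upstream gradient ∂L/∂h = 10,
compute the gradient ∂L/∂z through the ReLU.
∂L/∂z = 0

h = ReLU(-9) = 0
Since z < 0: ∂h/∂z = 0
∂L/∂z = ∂L/∂h · ∂h/∂z = 10 × 0 = 0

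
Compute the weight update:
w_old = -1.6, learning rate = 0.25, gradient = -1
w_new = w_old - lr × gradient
w_new = -1.35

w_new = w - η·∂L/∂w = -1.6 - 0.25×(-1) = -1.6 - (-0.25) = -1.35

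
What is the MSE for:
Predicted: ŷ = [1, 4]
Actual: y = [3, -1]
MSE = 14.5

MSE = (1/2)((1-3)² + (4--1)²) = (1/2)(4 + 25) = 14.5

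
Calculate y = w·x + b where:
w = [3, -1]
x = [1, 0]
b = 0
y = 3

y = (3)(1) + (-1)(0) + 0 = 3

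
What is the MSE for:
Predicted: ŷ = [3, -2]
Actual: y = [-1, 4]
MSE = 26

MSE = (1/2)((3--1)² + (-2-4)²) = (1/2)(16 + 36) = 26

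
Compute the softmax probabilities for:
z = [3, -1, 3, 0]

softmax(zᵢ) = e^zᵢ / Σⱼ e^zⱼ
p = [0.4835, 0.0089, 0.4835, 0.0241]

exp(z) = [20.09, 0.3679, 20.09, 1]
Sum = 41.54
p = [0.4835, 0.0089, 0.4835, 0.0241]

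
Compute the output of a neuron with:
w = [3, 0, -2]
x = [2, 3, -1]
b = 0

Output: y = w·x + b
y = 8

y = (3)(2) + (0)(3) + (-2)(-1) + 0 = 8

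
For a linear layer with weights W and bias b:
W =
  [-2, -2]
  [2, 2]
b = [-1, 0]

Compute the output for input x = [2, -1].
y = [-3, 2]

Wx = [-2×2 + -2×-1, 2×2 + 2×-1]
   = [-2, 2]
y = Wx + b = [-2 + -1, 2 + 0] = [-3, 2]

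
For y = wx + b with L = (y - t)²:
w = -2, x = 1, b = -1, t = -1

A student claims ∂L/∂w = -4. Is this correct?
Correct

y = (-2)(1) + -1 = -3
∂L/∂y = 2(y - t) = 2(-3 - -1) = -4
∂y/∂w = x = 1
∂L/∂w = -4 × 1 = -4

Claimed value: -4
Correct: The correct gradient is -4.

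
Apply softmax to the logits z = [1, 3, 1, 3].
p = [0.0596, 0.4404, 0.0596, 0.4404]

exp(z) = [2.718, 20.09, 2.718, 20.09]
Sum = 45.61
p = [0.0596, 0.4404, 0.0596, 0.4404]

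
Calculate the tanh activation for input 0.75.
0.6351

tanh(0.75) = (e^(0.75) - e^(-0.75))/(e^(0.75) + e^(-0.75)) = 0.6351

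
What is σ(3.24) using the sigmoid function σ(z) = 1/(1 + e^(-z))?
0.9623

sigmoid(3.24) = 1/(1 + e^(-3.24)) = 1/(1 + 0.03916) = 0.9623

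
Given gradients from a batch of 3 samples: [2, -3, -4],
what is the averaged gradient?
Average gradient = -1.667

Average = (1/3)(2 + -3 + -4) = -5/3 = -1.667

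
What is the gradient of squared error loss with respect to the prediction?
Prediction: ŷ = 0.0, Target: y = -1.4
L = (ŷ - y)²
∂L/∂ŷ = 2.8

∂L/∂ŷ = 2(ŷ - y) = 2(0.0 - -1.4) = 2(1.4) = 2.8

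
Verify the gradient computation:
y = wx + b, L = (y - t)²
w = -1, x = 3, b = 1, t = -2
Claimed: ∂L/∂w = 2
Incorrect

y = (-1)(3) + 1 = -2
∂L/∂y = 2(y - t) = 2(-2 - -2) = 0
∂y/∂w = x = 3
∂L/∂w = 0 × 3 = 0

Claimed value: 2
Incorrect: The correct gradient is 0.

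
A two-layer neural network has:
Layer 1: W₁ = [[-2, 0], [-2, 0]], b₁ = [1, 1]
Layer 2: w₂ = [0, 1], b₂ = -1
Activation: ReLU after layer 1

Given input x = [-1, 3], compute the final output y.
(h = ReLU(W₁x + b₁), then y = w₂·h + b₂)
y = 2

Layer 1 pre-activation: z₁ = [3, 3]
After ReLU: h = [3, 3]
Layer 2 output: y = 0×3 + 1×3 + -1 = 2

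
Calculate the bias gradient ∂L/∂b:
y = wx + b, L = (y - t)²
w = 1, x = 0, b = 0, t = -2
∂L/∂b = 4

y = wx + b = (1)(0) + 0 = 0
∂L/∂y = 2(y - t) = 2(0 - -2) = 4
∂y/∂b = 1
∂L/∂b = ∂L/∂y · ∂y/∂b = 4 × 1 = 4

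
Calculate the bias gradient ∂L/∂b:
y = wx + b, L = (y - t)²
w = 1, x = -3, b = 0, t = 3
∂L/∂b = -12

y = wx + b = (1)(-3) + 0 = -3
∂L/∂y = 2(y - t) = 2(-3 - 3) = -12
∂y/∂b = 1
∂L/∂b = ∂L/∂y · ∂y/∂b = -12 × 1 = -12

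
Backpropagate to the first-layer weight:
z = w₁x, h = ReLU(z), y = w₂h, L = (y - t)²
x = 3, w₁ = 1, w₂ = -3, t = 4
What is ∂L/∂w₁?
∂L/∂w₁ = 234

Forward pass:
z = w₁x = 1×3 = 3
h = ReLU(3) = 3
y = w₂h = -3×3 = -9

Backward pass:
∂L/∂y = 2(y - t) = 2(-9 - 4) = -26
∂y/∂h = w₂ = -3
∂h/∂z = 1 (ReLU derivative)
∂z/∂w₁ = x = 3

∂L/∂w₁ = -26 × -3 × 1 × 3 = 234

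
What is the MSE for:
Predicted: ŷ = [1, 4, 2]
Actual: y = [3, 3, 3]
MSE = 2

MSE = (1/3)((1-3)² + (4-3)² + (2-3)²) = (1/3)(4 + 1 + 1) = 2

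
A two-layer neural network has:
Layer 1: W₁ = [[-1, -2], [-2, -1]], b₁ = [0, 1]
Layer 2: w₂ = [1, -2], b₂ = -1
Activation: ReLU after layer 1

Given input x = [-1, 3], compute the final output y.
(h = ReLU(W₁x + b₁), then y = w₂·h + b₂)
y = -1

Layer 1 pre-activation: z₁ = [-5, 0]
After ReLU: h = [0, 0]
Layer 2 output: y = 1×0 + -2×0 + -1 = -1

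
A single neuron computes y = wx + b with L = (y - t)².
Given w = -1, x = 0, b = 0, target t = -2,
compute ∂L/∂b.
∂L/∂b = 4

y = wx + b = (-1)(0) + 0 = 0
∂L/∂y = 2(y - t) = 2(0 - -2) = 4
∂y/∂b = 1
∂L/∂b = ∂L/∂y · ∂y/∂b = 4 × 1 = 4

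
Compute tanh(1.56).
0.9154

tanh(1.56) = (e^(1.56) - e^(-1.56))/(e^(1.56) + e^(-1.56)) = 0.9154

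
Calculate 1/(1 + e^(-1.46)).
0.8115

sigmoid(1.46) = 1/(1 + e^(-1.46)) = 1/(1 + 0.2322) = 0.8115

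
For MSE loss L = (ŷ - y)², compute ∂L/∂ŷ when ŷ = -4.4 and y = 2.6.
∂L/∂ŷ = -14.0

∂L/∂ŷ = 2(ŷ - y) = 2(-4.4 - 2.6) = 2(-7.0) = -14.0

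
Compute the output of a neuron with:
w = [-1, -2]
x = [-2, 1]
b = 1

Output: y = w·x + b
y = 1

y = (-1)(-2) + (-2)(1) + 1 = 1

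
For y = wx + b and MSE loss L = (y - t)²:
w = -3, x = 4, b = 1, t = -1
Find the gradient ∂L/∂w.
∂L/∂w = -80

y = wx + b = (-3)(4) + 1 = -11
∂L/∂y = 2(y - t) = 2(-11 - -1) = -20
∂y/∂w = x = 4
∂L/∂w = ∂L/∂y · ∂y/∂w = -20 × 4 = -80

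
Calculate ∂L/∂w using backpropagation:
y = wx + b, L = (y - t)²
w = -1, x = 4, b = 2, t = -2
∂L/∂w = 0

y = wx + b = (-1)(4) + 2 = -2
∂L/∂y = 2(y - t) = 2(-2 - -2) = 0
∂y/∂w = x = 4
∂L/∂w = ∂L/∂y · ∂y/∂w = 0 × 4 = 0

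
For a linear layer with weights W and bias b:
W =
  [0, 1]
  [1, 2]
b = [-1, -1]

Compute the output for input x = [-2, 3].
y = [2, 3]

Wx = [0×-2 + 1×3, 1×-2 + 2×3]
   = [3, 4]
y = Wx + b = [3 + -1, 4 + -1] = [2, 3]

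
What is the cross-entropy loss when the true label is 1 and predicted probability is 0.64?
L = 0.4463

L = -1·log(0.64) - 0·log(0.36) = -log(0.64) = 0.4463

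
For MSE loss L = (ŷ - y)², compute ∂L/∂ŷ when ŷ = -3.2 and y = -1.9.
∂L/∂ŷ = -2.6

∂L/∂ŷ = 2(ŷ - y) = 2(-3.2 - -1.9) = 2(-1.3) = -2.6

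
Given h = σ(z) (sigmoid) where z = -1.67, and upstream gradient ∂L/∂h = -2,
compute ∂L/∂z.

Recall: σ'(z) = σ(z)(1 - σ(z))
∂L/∂z = -0.2667

σ(-1.67) = 0.1584
σ'(-1.67) = σ(-1.67)(1 - σ(-1.67)) = 0.1584 × 0.8416 = 0.1333
∂L/∂z = ∂L/∂h · σ'(z) = -2 × 0.1333 = -0.2667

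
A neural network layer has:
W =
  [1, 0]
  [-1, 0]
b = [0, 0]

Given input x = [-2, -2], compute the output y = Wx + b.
y = [-2, 2]

Wx = [1×-2 + 0×-2, -1×-2 + 0×-2]
   = [-2, 2]
y = Wx + b = [-2 + 0, 2 + 0] = [-2, 2]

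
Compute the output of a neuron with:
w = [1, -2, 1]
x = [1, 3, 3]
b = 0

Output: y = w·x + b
y = -2

y = (1)(1) + (-2)(3) + (1)(3) + 0 = -2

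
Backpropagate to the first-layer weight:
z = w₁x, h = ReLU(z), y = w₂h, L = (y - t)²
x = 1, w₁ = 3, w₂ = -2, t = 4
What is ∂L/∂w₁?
∂L/∂w₁ = 40

Forward pass:
z = w₁x = 3×1 = 3
h = ReLU(3) = 3
y = w₂h = -2×3 = -6

Backward pass:
∂L/∂y = 2(y - t) = 2(-6 - 4) = -20
∂y/∂h = w₂ = -2
∂h/∂z = 1 (ReLU derivative)
∂z/∂w₁ = x = 1

∂L/∂w₁ = -20 × -2 × 1 × 1 = 40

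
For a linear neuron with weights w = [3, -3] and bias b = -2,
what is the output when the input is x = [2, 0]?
y = 4

y = (3)(2) + (-3)(0) + -2 = 4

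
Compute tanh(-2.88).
-0.9937

tanh(-2.88) = (e^(-2.88) - e^(2.88))/(e^(-2.88) + e^(2.88)) = -0.9937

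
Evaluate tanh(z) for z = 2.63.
0.9897

tanh(2.63) = (e^(2.63) - e^(-2.63))/(e^(2.63) + e^(-2.63)) = 0.9897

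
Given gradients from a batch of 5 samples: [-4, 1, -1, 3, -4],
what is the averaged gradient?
Average gradient = -1

Average = (1/5)(-4 + 1 + -1 + 3 + -4) = -5/5 = -1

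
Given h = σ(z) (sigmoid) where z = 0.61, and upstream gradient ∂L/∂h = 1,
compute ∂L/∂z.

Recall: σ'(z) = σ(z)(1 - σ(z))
∂L/∂z = 0.2281

σ(0.61) = 0.6479
σ'(0.61) = σ(0.61)(1 - σ(0.61)) = 0.6479 × 0.3521 = 0.2281
∂L/∂z = ∂L/∂h · σ'(z) = 1 × 0.2281 = 0.2281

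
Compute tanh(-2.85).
-0.9933

tanh(-2.85) = (e^(-2.85) - e^(2.85))/(e^(-2.85) + e^(2.85)) = -0.9933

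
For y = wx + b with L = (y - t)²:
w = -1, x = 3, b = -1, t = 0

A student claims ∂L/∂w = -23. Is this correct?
Incorrect

y = (-1)(3) + -1 = -4
∂L/∂y = 2(y - t) = 2(-4 - 0) = -8
∂y/∂w = x = 3
∂L/∂w = -8 × 3 = -24

Claimed value: -23
Incorrect: The correct gradient is -24.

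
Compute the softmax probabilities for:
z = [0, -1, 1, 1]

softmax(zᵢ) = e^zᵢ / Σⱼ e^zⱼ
p = [0.147, 0.0541, 0.3995, 0.3995]

exp(z) = [1, 0.3679, 2.718, 2.718]
Sum = 6.804
p = [0.147, 0.0541, 0.3995, 0.3995]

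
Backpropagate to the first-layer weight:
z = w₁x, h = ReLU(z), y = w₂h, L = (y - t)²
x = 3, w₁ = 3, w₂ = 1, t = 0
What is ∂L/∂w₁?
∂L/∂w₁ = 54

Forward pass:
z = w₁x = 3×3 = 9
h = ReLU(9) = 9
y = w₂h = 1×9 = 9

Backward pass:
∂L/∂y = 2(y - t) = 2(9 - 0) = 18
∂y/∂h = w₂ = 1
∂h/∂z = 1 (ReLU derivative)
∂z/∂w₁ = x = 3

∂L/∂w₁ = 18 × 1 × 1 × 3 = 54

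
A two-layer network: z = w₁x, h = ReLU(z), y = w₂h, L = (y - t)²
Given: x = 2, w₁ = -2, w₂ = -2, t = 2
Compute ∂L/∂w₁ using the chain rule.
∂L/∂w₁ = 0

Forward pass:
z = w₁x = -2×2 = -4
h = ReLU(-4) = 0
y = w₂h = -2×0 = 0

Backward pass:
∂L/∂y = 2(y - t) = 2(0 - 2) = -4
∂y/∂h = w₂ = -2
∂h/∂z = 0 (ReLU derivative)
∂z/∂w₁ = x = 2

∂L/∂w₁ = -4 × -2 × 0 × 2 = 0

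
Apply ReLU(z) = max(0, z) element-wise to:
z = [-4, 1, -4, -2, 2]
h = [0, 1, 0, 0, 2]

ReLU applied element-wise: max(0,-4)=0, max(0,1)=1, max(0,-4)=0, max(0,-2)=0, max(0,2)=2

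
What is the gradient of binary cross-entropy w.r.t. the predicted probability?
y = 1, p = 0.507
∂L/∂p = -1.972

∂L/∂p = -y/p + (1-y)/(1-p) = -1/0.507 + 0 = -1.972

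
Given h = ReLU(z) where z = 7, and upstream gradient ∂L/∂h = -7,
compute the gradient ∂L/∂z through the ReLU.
∂L/∂z = -7

h = ReLU(7) = 7
Since z > 0: ∂h/∂z = 1
∂L/∂z = ∂L/∂h · ∂h/∂z = -7 × 1 = -7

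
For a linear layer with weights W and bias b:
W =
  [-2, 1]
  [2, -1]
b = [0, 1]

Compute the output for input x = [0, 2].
y = [2, -1]

Wx = [-2×0 + 1×2, 2×0 + -1×2]
   = [2, -2]
y = Wx + b = [2 + 0, -2 + 1] = [2, -1]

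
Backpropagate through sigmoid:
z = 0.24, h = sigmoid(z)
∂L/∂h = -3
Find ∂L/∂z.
∂L/∂z = -0.7393

σ(0.24) = 0.5597
σ'(0.24) = σ(0.24)(1 - σ(0.24)) = 0.5597 × 0.4403 = 0.2464
∂L/∂z = ∂L/∂h · σ'(z) = -3 × 0.2464 = -0.7393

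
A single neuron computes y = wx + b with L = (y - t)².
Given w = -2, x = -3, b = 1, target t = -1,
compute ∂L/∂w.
∂L/∂w = -48

y = wx + b = (-2)(-3) + 1 = 7
∂L/∂y = 2(y - t) = 2(7 - -1) = 16
∂y/∂w = x = -3
∂L/∂w = ∂L/∂y · ∂y/∂w = 16 × -3 = -48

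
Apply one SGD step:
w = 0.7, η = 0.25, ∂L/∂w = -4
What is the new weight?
w_new = 1.7

w_new = w - η·∂L/∂w = 0.7 - 0.25×(-4) = 0.7 - (-1) = 1.7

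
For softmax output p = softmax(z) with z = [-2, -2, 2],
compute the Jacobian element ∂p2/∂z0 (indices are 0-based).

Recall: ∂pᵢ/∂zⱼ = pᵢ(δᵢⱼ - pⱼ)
∂p2/∂z0 = -0.01704

p = softmax(z) = [0.01767, 0.01767, 0.9647]
p2 = 0.9647, p0 = 0.01767

∂p2/∂z0 = -p2 × p0 = -0.9647 × 0.01767 = -0.01704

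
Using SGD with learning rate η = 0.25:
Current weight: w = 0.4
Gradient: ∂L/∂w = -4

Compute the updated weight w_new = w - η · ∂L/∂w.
w_new = 1.4

w_new = w - η·∂L/∂w = 0.4 - 0.25×(-4) = 0.4 - (-1) = 1.4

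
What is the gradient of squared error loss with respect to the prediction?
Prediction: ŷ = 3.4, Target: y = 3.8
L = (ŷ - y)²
∂L/∂ŷ = -0.8

∂L/∂ŷ = 2(ŷ - y) = 2(3.4 - 3.8) = 2(-0.4) = -0.8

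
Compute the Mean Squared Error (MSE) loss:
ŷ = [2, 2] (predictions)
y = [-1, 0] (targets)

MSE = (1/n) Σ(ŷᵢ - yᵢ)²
MSE = 6.5

MSE = (1/2)((2--1)² + (2-0)²) = (1/2)(9 + 4) = 6.5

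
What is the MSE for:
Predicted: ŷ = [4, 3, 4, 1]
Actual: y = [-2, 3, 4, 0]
MSE = 9.25

MSE = (1/4)((4--2)² + (3-3)² + (4-4)² + (1-0)²) = (1/4)(36 + 0 + 0 + 1) = 9.25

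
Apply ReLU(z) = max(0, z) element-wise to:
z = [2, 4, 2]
h = [2, 4, 2]

ReLU applied element-wise: max(0,2)=2, max(0,4)=4, max(0,2)=2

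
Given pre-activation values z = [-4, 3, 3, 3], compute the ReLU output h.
h = [0, 3, 3, 3]

ReLU applied element-wise: max(0,-4)=0, max(0,3)=3, max(0,3)=3, max(0,3)=3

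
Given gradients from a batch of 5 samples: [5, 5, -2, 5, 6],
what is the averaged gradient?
Average gradient = 3.8

Average = (1/5)(5 + 5 + -2 + 5 + 6) = 19/5 = 3.8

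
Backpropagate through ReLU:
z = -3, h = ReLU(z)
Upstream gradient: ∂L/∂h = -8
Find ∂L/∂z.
∂L/∂z = 0

h = ReLU(-3) = 0
Since z < 0: ∂h/∂z = 0
∂L/∂z = ∂L/∂h · ∂h/∂z = -8 × 0 = 0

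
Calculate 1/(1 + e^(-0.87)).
0.7047

sigmoid(0.87) = 1/(1 + e^(-0.87)) = 1/(1 + 0.419) = 0.7047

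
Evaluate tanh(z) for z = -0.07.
-0.06989

tanh(-0.07) = (e^(-0.07) - e^(0.07))/(e^(-0.07) + e^(0.07)) = -0.06989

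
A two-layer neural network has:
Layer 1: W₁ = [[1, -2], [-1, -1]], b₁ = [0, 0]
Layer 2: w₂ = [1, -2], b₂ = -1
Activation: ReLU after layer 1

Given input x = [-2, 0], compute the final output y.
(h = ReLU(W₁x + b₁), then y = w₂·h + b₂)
y = -5

Layer 1 pre-activation: z₁ = [-2, 2]
After ReLU: h = [0, 2]
Layer 2 output: y = 1×0 + -2×2 + -1 = -5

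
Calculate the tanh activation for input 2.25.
0.978

tanh(2.25) = (e^(2.25) - e^(-2.25))/(e^(2.25) + e^(-2.25)) = 0.978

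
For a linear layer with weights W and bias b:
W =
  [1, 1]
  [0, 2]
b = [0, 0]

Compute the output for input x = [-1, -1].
y = [-2, -2]

Wx = [1×-1 + 1×-1, 0×-1 + 2×-1]
   = [-2, -2]
y = Wx + b = [-2 + 0, -2 + 0] = [-2, -2]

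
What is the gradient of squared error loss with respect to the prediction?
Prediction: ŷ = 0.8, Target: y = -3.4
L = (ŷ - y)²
∂L/∂ŷ = 8.4

∂L/∂ŷ = 2(ŷ - y) = 2(0.8 - -3.4) = 2(4.2) = 8.4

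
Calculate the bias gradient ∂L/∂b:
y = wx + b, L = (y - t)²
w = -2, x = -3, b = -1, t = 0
∂L/∂b = 10

y = wx + b = (-2)(-3) + -1 = 5
∂L/∂y = 2(y - t) = 2(5 - 0) = 10
∂y/∂b = 1
∂L/∂b = ∂L/∂y · ∂y/∂b = 10 × 1 = 10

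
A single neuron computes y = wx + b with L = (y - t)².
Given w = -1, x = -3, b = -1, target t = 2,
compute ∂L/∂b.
∂L/∂b = 0

y = wx + b = (-1)(-3) + -1 = 2
∂L/∂y = 2(y - t) = 2(2 - 2) = 0
∂y/∂b = 1
∂L/∂b = ∂L/∂y · ∂y/∂b = 0 × 1 = 0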